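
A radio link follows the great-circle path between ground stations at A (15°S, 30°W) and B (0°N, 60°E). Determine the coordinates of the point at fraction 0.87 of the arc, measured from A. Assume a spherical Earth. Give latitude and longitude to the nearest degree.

Write both endpoints as unit vectors p₁, p₂ with components (cos φ cos λ, cos φ sin λ, sin φ).
The central angle between the endpoints is δ = arccos(p₁·p₂) ≈ 1.571 rad (90.0°).
Interpolate at f = 0.87 with slerp weights a = sin((1−f)δ)/sin δ ≈ 0.203, b = sin(fδ)/sin δ ≈ 0.979.
p = a·p₁ + b·p₂ ≈ (0.659, 0.750, -0.052); φ = arcsin(p_z) ≈ -3.01°, λ = atan2(p_y, p_x) ≈ 48.69°.

≈ (3°S, 49°E)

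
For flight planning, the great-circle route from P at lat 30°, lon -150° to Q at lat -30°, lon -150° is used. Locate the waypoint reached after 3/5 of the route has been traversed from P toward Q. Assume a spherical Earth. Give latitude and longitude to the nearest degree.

From cos δ = sin φ₁ sin φ₂ + cos φ₁ cos φ₂ cos Δλ, the central angle is δ ≈ 1.047 rad (60.0°).
Interpolate at f = 3/5 with slerp weights a = sin((1−f)δ)/sin δ ≈ 0.470, b = sin(fδ)/sin δ ≈ 0.679.
p = a·p₁ + b·p₂ ≈ (-0.861, -0.497, -0.105); φ = arcsin(p_z) ≈ -6.00°, λ = atan2(p_y, p_x) ≈ -150.00°.

≈ lat -6°, lon -150°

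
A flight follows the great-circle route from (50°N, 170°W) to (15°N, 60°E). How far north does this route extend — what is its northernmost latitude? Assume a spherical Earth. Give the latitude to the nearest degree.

≈ 61°N

The great circle lies in the plane with unit normal n̂ = (p₁ × p₂)/|p₁ × p₂|.
Here n̂_z ≈ -0.486; the vertex latitude is φ_max = arccos|n̂_z| ≈ 61.0°.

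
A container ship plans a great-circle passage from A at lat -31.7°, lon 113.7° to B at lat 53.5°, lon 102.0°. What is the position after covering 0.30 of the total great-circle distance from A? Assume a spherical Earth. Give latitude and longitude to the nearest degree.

≈ lat -6°, lon 111°

Write both endpoints as unit vectors p₁, p₂ with components (cos φ cos λ, cos φ sin λ, sin φ).
The central angle between the endpoints is δ = arccos(p₁·p₂) ≈ 1.498 rad (85.8°).
Interpolate at f = 0.30 with slerp weights a = sin((1−f)δ)/sin δ ≈ 0.869, b = sin(fδ)/sin δ ≈ 0.435.
p = a·p₁ + b·p₂ ≈ (-0.351, 0.930, -0.107); φ = arcsin(p_z) ≈ -6.11°, λ = atan2(p_y, p_x) ≈ 110.67°.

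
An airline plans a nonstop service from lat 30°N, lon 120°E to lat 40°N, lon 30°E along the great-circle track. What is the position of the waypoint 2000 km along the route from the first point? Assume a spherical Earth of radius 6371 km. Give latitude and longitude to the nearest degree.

Convert each endpoint to a unit vector on the sphere (x = cos φ cos λ, y = cos φ sin λ, z = sin φ).
The central angle between the endpoints is δ = arccos(p₁·p₂) ≈ 1.244 rad (71.3°). The total great-circle distance is δ·R ≈ 1.244 × 6371 ≈ 7923 km, so the target fraction is f = 2000/7923 ≈ 0.252.
Interpolate at f ≈ 0.252 with slerp weights a = sin((1−f)δ)/sin δ ≈ 0.846, b = sin(fδ)/sin δ ≈ 0.326.
p = a·p₁ + b·p₂ ≈ (-0.150, 0.760, 0.633); φ = arcsin(p_z) ≈ 39.25°, λ = atan2(p_y, p_x) ≈ 101.18°.

≈ lat 39°N, lon 101°E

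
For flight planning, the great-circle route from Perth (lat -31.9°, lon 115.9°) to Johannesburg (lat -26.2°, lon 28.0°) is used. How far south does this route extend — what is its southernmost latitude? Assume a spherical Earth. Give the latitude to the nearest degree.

The great circle lies in the plane with unit normal n̂ = (p₁ × p₂)/|p₁ × p₂|.
Here n̂_z ≈ -0.789; the vertex latitude is φ_max = arccos|n̂_z| ≈ 37.9°.
Check via Clairaut: cos φ_max = |cos φ₁| · sin C = cos(31.9°)·sin(111.7°) ≈ 0.789, again giving ≈ 37.9°.

≈ -38°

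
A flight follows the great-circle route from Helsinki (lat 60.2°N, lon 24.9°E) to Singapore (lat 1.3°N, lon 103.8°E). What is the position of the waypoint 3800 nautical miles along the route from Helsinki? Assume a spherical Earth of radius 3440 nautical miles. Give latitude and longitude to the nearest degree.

≈ lat 19°N, lon 94°E

From cos δ = sin φ₁ sin φ₂ + cos φ₁ cos φ₂ cos Δλ, the central angle is δ ≈ 1.455 rad (83.4°). The total great-circle distance is δ·R ≈ 1.455 × 3440 ≈ 5006 nmi, so the target fraction is f = 3800/5006 ≈ 0.759.
Interpolate at f ≈ 0.759 with slerp weights a = sin((1−f)δ)/sin δ ≈ 0.346, b = sin(fδ)/sin δ ≈ 0.899.
p = a·p₁ + b·p₂ ≈ (-0.059, 0.945, 0.320); φ = arcsin(p_z) ≈ 18.69°, λ = atan2(p_y, p_x) ≈ 93.55°.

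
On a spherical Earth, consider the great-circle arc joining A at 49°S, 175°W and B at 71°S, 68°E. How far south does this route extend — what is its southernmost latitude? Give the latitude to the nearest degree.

The great circle lies in the plane with unit normal n̂ = (p₁ × p₂)/|p₁ × p₂|.
Here n̂_z ≈ -0.242; the vertex latitude is φ_max = arccos|n̂_z| ≈ 76.0°.

≈ 76°S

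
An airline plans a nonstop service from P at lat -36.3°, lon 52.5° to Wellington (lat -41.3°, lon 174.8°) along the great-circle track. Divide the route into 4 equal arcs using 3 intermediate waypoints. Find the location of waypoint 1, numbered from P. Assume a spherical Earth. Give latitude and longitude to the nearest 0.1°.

≈ lat -51.2°, lon 74.4°

Write both endpoints as unit vectors p₁, p₂ with components (cos φ cos λ, cos φ sin λ, sin φ).
The central angle between the endpoints is δ = arccos(p₁·p₂) ≈ 1.504 rad (86.1°).
Interpolate at f = 1/4 with slerp weights a = sin((1−f)δ)/sin δ ≈ 0.905, b = sin(fδ)/sin δ ≈ 0.368.
p = a·p₁ + b·p₂ ≈ (0.169, 0.604, -0.779); φ = arcsin(p_z) ≈ -51.16°, λ = atan2(p_y, p_x) ≈ 74.37°.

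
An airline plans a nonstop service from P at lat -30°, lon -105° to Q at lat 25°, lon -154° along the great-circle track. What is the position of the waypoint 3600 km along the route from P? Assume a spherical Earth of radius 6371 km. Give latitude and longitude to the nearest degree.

Write both endpoints as unit vectors p₁, p₂ with components (cos φ cos λ, cos φ sin λ, sin φ).
The central angle between the endpoints is δ = arccos(p₁·p₂) ≈ 1.262 rad (72.3°). The total great-circle distance is δ·R ≈ 1.262 × 6371 ≈ 8042 km, so the target fraction is f = 3600/8042 ≈ 0.448.
Interpolate at f ≈ 0.448 with slerp weights a = sin((1−f)δ)/sin δ ≈ 0.674, b = sin(fδ)/sin δ ≈ 0.562.
p = a·p₁ + b·p₂ ≈ (-0.609, -0.787, -0.099); φ = arcsin(p_z) ≈ -5.71°, λ = atan2(p_y, p_x) ≈ -127.73°.

≈ lat -6°, lon -128°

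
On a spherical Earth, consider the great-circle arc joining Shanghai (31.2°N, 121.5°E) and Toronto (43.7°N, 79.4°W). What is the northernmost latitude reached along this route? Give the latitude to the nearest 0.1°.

≈ 76.9°N

The great circle lies in the plane with unit normal n̂ = (p₁ × p₂)/|p₁ × p₂|.
Here n̂_z ≈ +0.226; the vertex latitude is φ_max = arccos|n̂_z| ≈ 76.9°.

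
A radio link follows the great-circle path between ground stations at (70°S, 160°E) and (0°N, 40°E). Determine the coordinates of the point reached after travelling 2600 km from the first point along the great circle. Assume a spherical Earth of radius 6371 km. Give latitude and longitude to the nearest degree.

The haversine formula gives a central angle δ ≈ 1.743 rad (99.8°) between the endpoints. The total great-circle distance is δ·R ≈ 1.743 × 6371 ≈ 11102 km, so the target fraction is f = 2600/11102 ≈ 0.234.
Interpolate at f ≈ 0.234 with slerp weights a = sin((1−f)δ)/sin δ ≈ 0.987, b = sin(fδ)/sin δ ≈ 0.403.
p = a·p₁ + b·p₂ ≈ (-0.009, 0.374, -0.927); φ = arcsin(p_z) ≈ -68.01°, λ = atan2(p_y, p_x) ≈ 91.31°.

≈ (68°S, 91°E)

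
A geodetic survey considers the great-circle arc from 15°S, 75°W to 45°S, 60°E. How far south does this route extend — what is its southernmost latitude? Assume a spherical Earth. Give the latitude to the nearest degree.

The great circle lies in the plane with unit normal n̂ = (p₁ × p₂)/|p₁ × p₂|.
Here n̂_z ≈ +0.506; the vertex latitude is φ_max = arccos|n̂_z| ≈ 59.6°.
Check via Clairaut: cos φ_max = |cos φ₁| · sin C = cos(15.0°)·sin(148.4°) ≈ 0.506, again giving ≈ 59.6°.

≈ 60°S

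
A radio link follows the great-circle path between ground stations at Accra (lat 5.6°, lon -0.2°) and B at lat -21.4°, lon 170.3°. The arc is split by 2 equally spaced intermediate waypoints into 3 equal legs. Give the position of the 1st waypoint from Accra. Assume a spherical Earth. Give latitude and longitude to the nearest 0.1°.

≈ lat -40.1°, lon 30.9°

Convert each endpoint to a unit vector on the sphere (x = cos φ cos λ, y = cos φ sin λ, z = sin φ).
The central angle between the endpoints is δ = arccos(p₁·p₂) ≈ 2.822 rad (161.7°).
Interpolate at f = 1/3 with slerp weights a = sin((1−f)δ)/sin δ ≈ 3.035, b = sin(fδ)/sin δ ≈ 2.576.
p = a·p₁ + b·p₂ ≈ (0.656, 0.393, -0.644); φ = arcsin(p_z) ≈ -40.06°, λ = atan2(p_y, p_x) ≈ 30.94°.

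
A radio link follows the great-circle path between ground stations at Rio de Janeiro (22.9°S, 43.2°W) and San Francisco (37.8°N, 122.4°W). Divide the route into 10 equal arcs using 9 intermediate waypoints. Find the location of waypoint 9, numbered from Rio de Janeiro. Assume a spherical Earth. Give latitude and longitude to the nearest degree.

≈ 33°N, 112°W

From cos δ = sin φ₁ sin φ₂ + cos φ₁ cos φ₂ cos Δλ, the central angle is δ ≈ 1.673 rad (95.9°).
Interpolate at f = 9/10 with slerp weights a = sin((1−f)δ)/sin δ ≈ 0.167, b = sin(fδ)/sin δ ≈ 1.003.
p = a·p₁ + b·p₂ ≈ (-0.312, -0.775, 0.550); φ = arcsin(p_z) ≈ 33.35°, λ = atan2(p_y, p_x) ≈ -111.95°.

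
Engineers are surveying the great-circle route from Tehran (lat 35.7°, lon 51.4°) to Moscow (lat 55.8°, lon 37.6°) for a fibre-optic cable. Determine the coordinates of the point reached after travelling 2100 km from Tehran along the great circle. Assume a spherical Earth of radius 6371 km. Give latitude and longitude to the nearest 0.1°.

Write both endpoints as unit vectors p₁, p₂ with components (cos φ cos λ, cos φ sin λ, sin φ).
The central angle between the endpoints is δ = arccos(p₁·p₂) ≈ 0.387 rad (22.2°). The total great-circle distance is δ·R ≈ 0.387 × 6371 ≈ 2468 km, so the target fraction is f = 2100/2468 ≈ 0.851.
Interpolate at f ≈ 0.851 with slerp weights a = sin((1−f)δ)/sin δ ≈ 0.153, b = sin(fδ)/sin δ ≈ 0.857.
p = a·p₁ + b·p₂ ≈ (0.459, 0.391, 0.798); φ = arcsin(p_z) ≈ 52.93°, λ = atan2(p_y, p_x) ≈ 40.41°.

≈ lat 52.9°, lon 40.4°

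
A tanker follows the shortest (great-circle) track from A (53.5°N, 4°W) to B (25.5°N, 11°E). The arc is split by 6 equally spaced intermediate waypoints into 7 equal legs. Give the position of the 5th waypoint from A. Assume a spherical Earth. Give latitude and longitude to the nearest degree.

Write both endpoints as unit vectors p₁, p₂ with components (cos φ cos λ, cos φ sin λ, sin φ).
The central angle between the endpoints is δ = arccos(p₁·p₂) ≈ 0.526 rad (30.2°).
Interpolate at f = 5/7 with slerp weights a = sin((1−f)δ)/sin δ ≈ 0.298, b = sin(fδ)/sin δ ≈ 0.731.
p = a·p₁ + b·p₂ ≈ (0.824, 0.113, 0.554); φ = arcsin(p_z) ≈ 33.67°, λ = atan2(p_y, p_x) ≈ 7.84°.

≈ (34°N, 8°E)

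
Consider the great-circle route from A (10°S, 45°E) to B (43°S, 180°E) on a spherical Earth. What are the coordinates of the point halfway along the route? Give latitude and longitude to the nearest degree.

≈ (51°S, 93°E)

Convert each endpoint to a unit vector on the sphere (x = cos φ cos λ, y = cos φ sin λ, z = sin φ).
The central angle between the endpoints is δ = arccos(p₁·p₂) ≈ 1.972 rad (113.0°).
Interpolate at f = 1/2 with slerp weights a = sin((1−f)δ)/sin δ ≈ 0.906, b = sin(fδ)/sin δ ≈ 0.906.
p = a·p₁ + b·p₂ ≈ (-0.032, 0.631, -0.775); φ = arcsin(p_z) ≈ -50.82°, λ = atan2(p_y, p_x) ≈ 92.88°.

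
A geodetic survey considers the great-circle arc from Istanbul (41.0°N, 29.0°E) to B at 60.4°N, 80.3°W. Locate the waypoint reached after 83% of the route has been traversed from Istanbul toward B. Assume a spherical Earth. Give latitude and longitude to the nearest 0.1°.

Write both endpoints as unit vectors p₁, p₂ with components (cos φ cos λ, cos φ sin λ, sin φ).
The central angle between the endpoints is δ = arccos(p₁·p₂) ≈ 1.107 rad (63.4°).
Interpolate at f = 0.83 with slerp weights a = sin((1−f)δ)/sin δ ≈ 0.209, b = sin(fδ)/sin δ ≈ 0.889.
p = a·p₁ + b·p₂ ≈ (0.212, -0.356, 0.910); φ = arcsin(p_z) ≈ 65.51°, λ = atan2(p_y, p_x) ≈ -59.23°.

≈ 65.5°N, 59.2°W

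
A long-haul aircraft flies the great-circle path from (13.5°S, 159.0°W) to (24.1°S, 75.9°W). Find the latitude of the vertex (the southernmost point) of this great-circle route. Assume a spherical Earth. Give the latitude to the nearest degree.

The great circle lies in the plane with unit normal n̂ = (p₁ × p₂)/|p₁ × p₂|.
Here n̂_z ≈ +0.900; the vertex latitude is φ_max = arccos|n̂_z| ≈ 25.9°.
Check via Clairaut: cos φ_max = |cos φ₁| · sin C = cos(13.5°)·sin(112.3°) ≈ 0.900, again giving ≈ 25.9°.

≈ 26°S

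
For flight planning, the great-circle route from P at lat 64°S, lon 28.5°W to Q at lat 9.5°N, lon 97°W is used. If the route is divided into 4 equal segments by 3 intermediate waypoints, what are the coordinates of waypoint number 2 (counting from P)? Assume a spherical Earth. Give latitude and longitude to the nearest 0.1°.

≈ lat 31.1°S, lon 77.4°W

Convert each endpoint to a unit vector on the sphere (x = cos φ cos λ, y = cos φ sin λ, z = sin φ).
The central angle between the endpoints is δ = arccos(p₁·p₂) ≈ 1.561 rad (89.4°).
Interpolate at f = 2/4 with slerp weights a = sin((1−f)δ)/sin δ ≈ 0.704, b = sin(fδ)/sin δ ≈ 0.704.
p = a·p₁ + b·p₂ ≈ (0.186, -0.836, -0.516); φ = arcsin(p_z) ≈ -31.08°, λ = atan2(p_y, p_x) ≈ -77.42°.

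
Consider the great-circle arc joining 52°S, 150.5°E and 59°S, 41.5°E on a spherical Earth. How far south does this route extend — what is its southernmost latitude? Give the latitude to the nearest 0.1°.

The great circle lies in the plane with unit normal n̂ = (p₁ × p₂)/|p₁ × p₂|.
Here n̂_z ≈ -0.366; the vertex latitude is φ_max = arccos|n̂_z| ≈ 68.6°.
Check via Clairaut: cos φ_max = |cos φ₁| · sin C = cos(52.0°)·sin(143.6°) ≈ 0.366, again giving ≈ 68.6°.

≈ 68.6°S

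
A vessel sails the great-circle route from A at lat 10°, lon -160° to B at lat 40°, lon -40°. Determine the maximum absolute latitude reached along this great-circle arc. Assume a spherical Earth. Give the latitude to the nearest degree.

The great circle lies in the plane with unit normal n̂ = (p₁ × p₂)/|p₁ × p₂|.
Here n̂_z ≈ +0.678; the vertex latitude is φ_max = arccos|n̂_z| ≈ 47.3°.

≈ 47°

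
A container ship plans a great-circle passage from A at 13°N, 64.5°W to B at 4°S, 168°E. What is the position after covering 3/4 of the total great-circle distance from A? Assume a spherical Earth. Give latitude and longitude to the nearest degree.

≈ 4°N, 161°W

Convert each endpoint to a unit vector on the sphere (x = cos φ cos λ, y = cos φ sin λ, z = sin φ).
The central angle between the endpoints is δ = arccos(p₁·p₂) ≈ 2.224 rad (127.4°).
Interpolate at f = 3/4 with slerp weights a = sin((1−f)δ)/sin δ ≈ 0.664, b = sin(fδ)/sin δ ≈ 1.253.
p = a·p₁ + b·p₂ ≈ (-0.944, -0.324, 0.062); φ = arcsin(p_z) ≈ 3.56°, λ = atan2(p_y, p_x) ≈ -161.04°.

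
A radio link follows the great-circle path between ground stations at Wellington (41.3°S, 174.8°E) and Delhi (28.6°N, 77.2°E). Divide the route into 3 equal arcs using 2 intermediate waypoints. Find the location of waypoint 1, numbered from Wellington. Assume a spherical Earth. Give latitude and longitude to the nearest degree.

≈ 22°S, 136°E

Write both endpoints as unit vectors p₁, p₂ with components (cos φ cos λ, cos φ sin λ, sin φ).
The central angle between the endpoints is δ = arccos(p₁·p₂) ≈ 1.986 rad (113.8°).
Interpolate at f = 1/3 with slerp weights a = sin((1−f)δ)/sin δ ≈ 1.060, b = sin(fδ)/sin δ ≈ 0.672.
p = a·p₁ + b·p₂ ≈ (-0.662, 0.647, -0.378); φ = arcsin(p_z) ≈ -22.20°, λ = atan2(p_y, p_x) ≈ 135.65°.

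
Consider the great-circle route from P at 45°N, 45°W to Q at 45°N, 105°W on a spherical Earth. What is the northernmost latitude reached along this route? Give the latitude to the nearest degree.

The great circle lies in the plane with unit normal n̂ = (p₁ × p₂)/|p₁ × p₂|.
Here n̂_z ≈ -0.655; the vertex latitude is φ_max = arccos|n̂_z| ≈ 49.1°.
Check via Clairaut: cos φ_max = |cos φ₁| · sin C = cos(45.0°)·sin(67.8°) ≈ 0.655, again giving ≈ 49.1°.

≈ 49°N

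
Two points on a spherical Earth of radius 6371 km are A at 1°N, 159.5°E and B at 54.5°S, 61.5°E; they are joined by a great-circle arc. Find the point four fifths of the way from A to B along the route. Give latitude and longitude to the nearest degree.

Convert each endpoint to a unit vector on the sphere (x = cos φ cos λ, y = cos φ sin λ, z = sin φ).
The central angle between the endpoints is δ = arccos(p₁·p₂) ≈ 1.666 rad (95.5°).
Interpolate at f = 4/5 with slerp weights a = sin((1−f)δ)/sin δ ≈ 0.329, b = sin(fδ)/sin δ ≈ 0.976.
p = a·p₁ + b·p₂ ≈ (-0.037, 0.613, -0.789); φ = arcsin(p_z) ≈ -52.09°, λ = atan2(p_y, p_x) ≈ 93.47°.

≈ 52°S, 93°E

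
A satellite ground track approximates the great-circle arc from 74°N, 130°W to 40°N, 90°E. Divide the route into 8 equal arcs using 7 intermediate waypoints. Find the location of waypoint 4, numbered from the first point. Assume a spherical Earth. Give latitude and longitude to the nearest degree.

≈ 70°N, 108°E

Convert each endpoint to a unit vector on the sphere (x = cos φ cos λ, y = cos φ sin λ, z = sin φ).
The central angle between the endpoints is δ = arccos(p₁·p₂) ≈ 1.097 rad (62.9°).
Interpolate at f = 4/8 with slerp weights a = sin((1−f)δ)/sin δ ≈ 0.586, b = sin(fδ)/sin δ ≈ 0.586.
p = a·p₁ + b·p₂ ≈ (-0.104, 0.325, 0.940); φ = arcsin(p_z) ≈ 70.04°, λ = atan2(p_y, p_x) ≈ 107.71°.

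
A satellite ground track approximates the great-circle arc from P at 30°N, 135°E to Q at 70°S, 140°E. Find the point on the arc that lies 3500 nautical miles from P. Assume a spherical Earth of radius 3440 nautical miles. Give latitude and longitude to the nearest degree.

≈ 28°S, 137°E

Convert each endpoint to a unit vector on the sphere (x = cos φ cos λ, y = cos φ sin λ, z = sin φ).
The central angle between the endpoints is δ = arccos(p₁·p₂) ≈ 1.746 rad (100.1°). The total great-circle distance is δ·R ≈ 1.746 × 3440 ≈ 6008 nmi, so the target fraction is f = 3500/6008 ≈ 0.583.
Interpolate at f ≈ 0.583 with slerp weights a = sin((1−f)δ)/sin δ ≈ 0.677, b = sin(fδ)/sin δ ≈ 0.864.
p = a·p₁ + b·p₂ ≈ (-0.641, 0.604, -0.474); φ = arcsin(p_z) ≈ -28.27°, λ = atan2(p_y, p_x) ≈ 136.68°.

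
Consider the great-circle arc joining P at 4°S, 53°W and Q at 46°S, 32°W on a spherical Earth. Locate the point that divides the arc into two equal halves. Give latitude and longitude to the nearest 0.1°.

Write both endpoints as unit vectors p₁, p₂ with components (cos φ cos λ, cos φ sin λ, sin φ).
The central angle between the endpoints is δ = arccos(p₁·p₂) ≈ 0.799 rad (45.8°).
Interpolate at f = 1/2 with slerp weights a = sin((1−f)δ)/sin δ ≈ 0.543, b = sin(fδ)/sin δ ≈ 0.543.
p = a·p₁ + b·p₂ ≈ (0.646, -0.632, -0.428); φ = arcsin(p_z) ≈ -25.36°, λ = atan2(p_y, p_x) ≈ -44.40°.

≈ 25.4°S, 44.4°W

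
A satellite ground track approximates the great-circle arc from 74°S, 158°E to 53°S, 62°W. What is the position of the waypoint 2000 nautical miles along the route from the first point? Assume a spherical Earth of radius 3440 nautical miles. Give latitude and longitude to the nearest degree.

Write both endpoints as unit vectors p₁, p₂ with components (cos φ cos λ, cos φ sin λ, sin φ).
The central angle between the endpoints is δ = arccos(p₁·p₂) ≈ 0.875 rad (50.2°). The total great-circle distance is δ·R ≈ 0.875 × 3440 ≈ 3012 nmi, so the target fraction is f = 2000/3012 ≈ 0.664.
Interpolate at f ≈ 0.664 with slerp weights a = sin((1−f)δ)/sin δ ≈ 0.378, b = sin(fδ)/sin δ ≈ 0.715.
p = a·p₁ + b·p₂ ≈ (0.106, -0.341, -0.934); φ = arcsin(p_z) ≈ -69.08°, λ = atan2(p_y, p_x) ≈ -72.80°.

≈ 69°S, 73°W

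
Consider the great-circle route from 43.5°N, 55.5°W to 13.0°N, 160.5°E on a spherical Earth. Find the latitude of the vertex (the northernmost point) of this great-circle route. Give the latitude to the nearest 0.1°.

≈ 62.8°N

The great circle lies in the plane with unit normal n̂ = (p₁ × p₂)/|p₁ × p₂|.
Here n̂_z ≈ -0.457; the vertex latitude is φ_max = arccos|n̂_z| ≈ 62.8°.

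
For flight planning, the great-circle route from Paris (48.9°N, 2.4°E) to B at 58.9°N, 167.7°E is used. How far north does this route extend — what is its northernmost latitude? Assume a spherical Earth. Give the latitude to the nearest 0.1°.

The great circle lies in the plane with unit normal n̂ = (p₁ × p₂)/|p₁ × p₂|.
Here n̂_z ≈ +0.091; the vertex latitude is φ_max = arccos|n̂_z| ≈ 84.8°.

≈ 84.8°N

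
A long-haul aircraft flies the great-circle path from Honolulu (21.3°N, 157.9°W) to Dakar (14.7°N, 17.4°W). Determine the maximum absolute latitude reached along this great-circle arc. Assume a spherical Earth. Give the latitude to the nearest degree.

≈ 44°N

The great circle lies in the plane with unit normal n̂ = (p₁ × p₂)/|p₁ × p₂|.
Here n̂_z ≈ +0.719; the vertex latitude is φ_max = arccos|n̂_z| ≈ 44.1°.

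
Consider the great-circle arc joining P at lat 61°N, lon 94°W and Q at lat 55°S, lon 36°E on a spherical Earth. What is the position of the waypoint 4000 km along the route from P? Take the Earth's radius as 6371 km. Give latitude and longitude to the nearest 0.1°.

≈ lat 41.3°N, lon 43.6°W

Write both endpoints as unit vectors p₁, p₂ with components (cos φ cos λ, cos φ sin λ, sin φ).
The central angle between the endpoints is δ = arccos(p₁·p₂) ≈ 2.680 rad (153.5°). The total great-circle distance is δ·R ≈ 2.680 × 6371 ≈ 17072 km, so the target fraction is f = 4000/17072 ≈ 0.234.
Interpolate at f ≈ 0.234 with slerp weights a = sin((1−f)δ)/sin δ ≈ 1.989, b = sin(fδ)/sin δ ≈ 1.318.
p = a·p₁ + b·p₂ ≈ (0.544, -0.518, 0.660); φ = arcsin(p_z) ≈ 41.31°, λ = atan2(p_y, p_x) ≈ -43.56°.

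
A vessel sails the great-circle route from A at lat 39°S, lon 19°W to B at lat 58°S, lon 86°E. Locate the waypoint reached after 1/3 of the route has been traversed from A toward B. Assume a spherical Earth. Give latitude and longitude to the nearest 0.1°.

≈ lat 55.2°S, lon 2.4°E

The haversine formula gives a central angle δ ≈ 1.130 rad (64.7°) between the endpoints.
Interpolate at f = 1/3 with slerp weights a = sin((1−f)δ)/sin δ ≈ 0.756, b = sin(fδ)/sin δ ≈ 0.407.
p = a·p₁ + b·p₂ ≈ (0.571, 0.024, -0.821); φ = arcsin(p_z) ≈ -55.16°, λ = atan2(p_y, p_x) ≈ 2.37°.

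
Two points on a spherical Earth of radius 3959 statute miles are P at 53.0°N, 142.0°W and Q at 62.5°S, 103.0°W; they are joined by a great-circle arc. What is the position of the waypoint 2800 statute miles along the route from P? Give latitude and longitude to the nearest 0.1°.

From cos δ = sin φ₁ sin φ₂ + cos φ₁ cos φ₂ cos Δλ, the central angle is δ ≈ 2.086 rad (119.5°). The total great-circle distance is δ·R ≈ 2.086 × 3959 ≈ 8257 mi, so the target fraction is f = 2800/8257 ≈ 0.339.
Interpolate at f ≈ 0.339 with slerp weights a = sin((1−f)δ)/sin δ ≈ 1.128, b = sin(fδ)/sin δ ≈ 0.747.
p = a·p₁ + b·p₂ ≈ (-0.612, -0.754, 0.238); φ = arcsin(p_z) ≈ 13.80°, λ = atan2(p_y, p_x) ≈ -129.09°.

≈ 13.8°N, 129.1°W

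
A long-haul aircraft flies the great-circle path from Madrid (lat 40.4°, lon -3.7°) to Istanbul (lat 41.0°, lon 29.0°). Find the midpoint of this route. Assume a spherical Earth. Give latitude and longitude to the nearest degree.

Write both endpoints as unit vectors p₁, p₂ with components (cos φ cos λ, cos φ sin λ, sin φ).
The central angle between the endpoints is δ = arccos(p₁·p₂) ≈ 0.430 rad (24.7°).
Interpolate at f = 1/2 with slerp weights a = sin((1−f)δ)/sin δ ≈ 0.512, b = sin(fδ)/sin δ ≈ 0.512.
p = a·p₁ + b·p₂ ≈ (0.727, 0.162, 0.667); φ = arcsin(p_z) ≈ 41.87°, λ = atan2(p_y, p_x) ≈ 12.57°.

≈ lat 42°, lon 13°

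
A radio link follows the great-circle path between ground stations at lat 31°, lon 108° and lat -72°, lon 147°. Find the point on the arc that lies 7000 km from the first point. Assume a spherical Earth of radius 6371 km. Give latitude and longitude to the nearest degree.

≈ lat -31°, lon 120°

From cos δ = sin φ₁ sin φ₂ + cos φ₁ cos φ₂ cos Δλ, the central angle is δ ≈ 1.859 rad (106.5°). The total great-circle distance is δ·R ≈ 1.859 × 6371 ≈ 11842 km, so the target fraction is f = 7000/11842 ≈ 0.591.
Interpolate at f ≈ 0.591 with slerp weights a = sin((1−f)δ)/sin δ ≈ 0.719, b = sin(fδ)/sin δ ≈ 0.929.
p = a·p₁ + b·p₂ ≈ (-0.431, 0.742, -0.513); φ = arcsin(p_z) ≈ -30.89°, λ = atan2(p_y, p_x) ≈ 120.15°.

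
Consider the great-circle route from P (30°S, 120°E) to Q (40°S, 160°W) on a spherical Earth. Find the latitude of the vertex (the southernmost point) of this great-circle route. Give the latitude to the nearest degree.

The great circle lies in the plane with unit normal n̂ = (p₁ × p₂)/|p₁ × p₂|.
Here n̂_z ≈ +0.726; the vertex latitude is φ_max = arccos|n̂_z| ≈ 43.4°.
Check via Clairaut: cos φ_max = |cos φ₁| · sin C = cos(30.0°)·sin(123.0°) ≈ 0.726, again giving ≈ 43.4°.

≈ 43°S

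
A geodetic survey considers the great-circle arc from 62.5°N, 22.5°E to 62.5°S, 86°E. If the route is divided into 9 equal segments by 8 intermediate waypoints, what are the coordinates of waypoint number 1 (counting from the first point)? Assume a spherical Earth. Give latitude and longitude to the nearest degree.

From cos δ = sin φ₁ sin φ₂ + cos φ₁ cos φ₂ cos Δλ, the central angle is δ ≈ 2.335 rad (133.8°).
Interpolate at f = 1/9 with slerp weights a = sin((1−f)δ)/sin δ ≈ 1.212, b = sin(fδ)/sin δ ≈ 0.355.
p = a·p₁ + b·p₂ ≈ (0.529, 0.378, 0.760); φ = arcsin(p_z) ≈ 49.48°, λ = atan2(p_y, p_x) ≈ 35.56°.

≈ 49°N, 36°E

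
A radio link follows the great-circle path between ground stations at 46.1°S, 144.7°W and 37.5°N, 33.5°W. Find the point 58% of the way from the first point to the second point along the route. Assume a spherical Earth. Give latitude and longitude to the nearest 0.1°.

Convert each endpoint to a unit vector on the sphere (x = cos φ cos λ, y = cos φ sin λ, z = sin φ).
The central angle between the endpoints is δ = arccos(p₁·p₂) ≈ 2.262 rad (129.6°).
Interpolate at f = 0.58 with slerp weights a = sin((1−f)δ)/sin δ ≈ 1.056, b = sin(fδ)/sin δ ≈ 1.255.
p = a·p₁ + b·p₂ ≈ (0.233, -0.973, 0.003); φ = arcsin(p_z) ≈ 0.17°, λ = atan2(p_y, p_x) ≈ -76.55°.

≈ 0.2°N, 76.6°W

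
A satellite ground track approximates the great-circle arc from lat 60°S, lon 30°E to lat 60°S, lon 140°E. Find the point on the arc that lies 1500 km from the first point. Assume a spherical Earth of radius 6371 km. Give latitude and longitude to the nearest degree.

From cos δ = sin φ₁ sin φ₂ + cos φ₁ cos φ₂ cos Δλ, the central angle is δ ≈ 0.844 rad (48.4°). The total great-circle distance is δ·R ≈ 0.844 × 6371 ≈ 5377 km, so the target fraction is f = 1500/5377 ≈ 0.279.
Interpolate at f ≈ 0.279 with slerp weights a = sin((1−f)δ)/sin δ ≈ 0.765, b = sin(fδ)/sin δ ≈ 0.312.
p = a·p₁ + b·p₂ ≈ (0.212, 0.292, -0.933); φ = arcsin(p_z) ≈ -68.88°, λ = atan2(p_y, p_x) ≈ 54.02°.

≈ lat 69°S, lon 54°E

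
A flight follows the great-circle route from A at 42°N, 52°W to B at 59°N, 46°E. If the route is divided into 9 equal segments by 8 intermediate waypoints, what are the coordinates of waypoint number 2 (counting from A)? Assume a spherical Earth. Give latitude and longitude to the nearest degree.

≈ 52°N, 39°W

Write both endpoints as unit vectors p₁, p₂ with components (cos φ cos λ, cos φ sin λ, sin φ).
The central angle between the endpoints is δ = arccos(p₁·p₂) ≈ 1.024 rad (58.6°).
Interpolate at f = 2/9 with slerp weights a = sin((1−f)δ)/sin δ ≈ 0.837, b = sin(fδ)/sin δ ≈ 0.264.
p = a·p₁ + b·p₂ ≈ (0.477, -0.392, 0.786); φ = arcsin(p_z) ≈ 51.84°, λ = atan2(p_y, p_x) ≈ -39.41°.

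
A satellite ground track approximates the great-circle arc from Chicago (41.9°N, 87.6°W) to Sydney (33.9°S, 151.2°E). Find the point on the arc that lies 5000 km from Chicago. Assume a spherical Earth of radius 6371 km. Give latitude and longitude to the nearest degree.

From cos δ = sin φ₁ sin φ₂ + cos φ₁ cos φ₂ cos Δλ, the central angle is δ ≈ 2.336 rad (133.8°). The total great-circle distance is δ·R ≈ 2.336 × 6371 ≈ 14881 km, so the target fraction is f = 5000/14881 ≈ 0.336.
Interpolate at f ≈ 0.336 with slerp weights a = sin((1−f)δ)/sin δ ≈ 1.386, b = sin(fδ)/sin δ ≈ 0.980.
p = a·p₁ + b·p₂ ≈ (-0.669, -0.639, 0.379); φ = arcsin(p_z) ≈ 22.28°, λ = atan2(p_y, p_x) ≈ -136.33°.

≈ 22°N, 136°W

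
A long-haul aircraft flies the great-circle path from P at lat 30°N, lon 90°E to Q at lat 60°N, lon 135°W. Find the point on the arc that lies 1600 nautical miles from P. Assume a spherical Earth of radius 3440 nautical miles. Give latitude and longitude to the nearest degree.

Convert each endpoint to a unit vector on the sphere (x = cos φ cos λ, y = cos φ sin λ, z = sin φ).
The central angle between the endpoints is δ = arccos(p₁·p₂) ≈ 1.444 rad (82.7°). The total great-circle distance is δ·R ≈ 1.444 × 3440 ≈ 4966 nmi, so the target fraction is f = 1600/4966 ≈ 0.322.
Interpolate at f ≈ 0.322 with slerp weights a = sin((1−f)δ)/sin δ ≈ 0.836, b = sin(fδ)/sin δ ≈ 0.452.
p = a·p₁ + b·p₂ ≈ (-0.160, 0.564, 0.810); φ = arcsin(p_z) ≈ 54.08°, λ = atan2(p_y, p_x) ≈ 105.81°.

≈ lat 54°N, lon 106°E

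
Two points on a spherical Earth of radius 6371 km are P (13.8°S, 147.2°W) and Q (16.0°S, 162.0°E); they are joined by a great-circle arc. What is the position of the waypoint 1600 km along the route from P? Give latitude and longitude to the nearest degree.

Write both endpoints as unit vectors p₁, p₂ with components (cos φ cos λ, cos φ sin λ, sin φ).
The central angle between the endpoints is δ = arccos(p₁·p₂) ≈ 0.856 rad (49.0°). The total great-circle distance is δ·R ≈ 0.856 × 6371 ≈ 5451 km, so the target fraction is f = 1600/5451 ≈ 0.294.
Interpolate at f ≈ 0.294 with slerp weights a = sin((1−f)δ)/sin δ ≈ 0.753, b = sin(fδ)/sin δ ≈ 0.329.
p = a·p₁ + b·p₂ ≈ (-0.915, -0.298, -0.270); φ = arcsin(p_z) ≈ -15.68°, λ = atan2(p_y, p_x) ≈ -161.95°.

≈ (16°S, 162°W)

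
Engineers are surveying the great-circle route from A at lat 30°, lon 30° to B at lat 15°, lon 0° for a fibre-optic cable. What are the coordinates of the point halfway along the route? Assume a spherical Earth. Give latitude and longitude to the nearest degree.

≈ lat 23°, lon 14°

Convert each endpoint to a unit vector on the sphere (x = cos φ cos λ, y = cos φ sin λ, z = sin φ).
The central angle between the endpoints is δ = arccos(p₁·p₂) ≈ 0.547 rad (31.4°).
Interpolate at f = 1/2 with slerp weights a = sin((1−f)δ)/sin δ ≈ 0.519, b = sin(fδ)/sin δ ≈ 0.519.
p = a·p₁ + b·p₂ ≈ (0.891, 0.225, 0.394); φ = arcsin(p_z) ≈ 23.21°, λ = atan2(p_y, p_x) ≈ 14.16°.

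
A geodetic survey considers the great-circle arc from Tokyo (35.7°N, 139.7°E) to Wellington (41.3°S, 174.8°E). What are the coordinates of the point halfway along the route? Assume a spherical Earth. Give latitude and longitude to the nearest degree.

Write both endpoints as unit vectors p₁, p₂ with components (cos φ cos λ, cos φ sin λ, sin φ).
The central angle between the endpoints is δ = arccos(p₁·p₂) ≈ 1.457 rad (83.5°).
Interpolate at f = 1/2 with slerp weights a = sin((1−f)δ)/sin δ ≈ 0.670, b = sin(fδ)/sin δ ≈ 0.670.
p = a·p₁ + b·p₂ ≈ (-0.916, 0.398, -0.051); φ = arcsin(p_z) ≈ -2.94°, λ = atan2(p_y, p_x) ≈ 156.55°.

≈ 3°S, 157°E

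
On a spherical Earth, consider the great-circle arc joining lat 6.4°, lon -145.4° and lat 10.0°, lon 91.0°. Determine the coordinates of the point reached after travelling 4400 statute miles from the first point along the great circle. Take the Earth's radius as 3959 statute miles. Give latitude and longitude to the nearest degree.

Write both endpoints as unit vectors p₁, p₂ with components (cos φ cos λ, cos φ sin λ, sin φ).
The central angle between the endpoints is δ = arccos(p₁·p₂) ≈ 2.120 rad (121.5°). The total great-circle distance is δ·R ≈ 2.120 × 3959 ≈ 8394 mi, so the target fraction is f = 4400/8394 ≈ 0.524.
Interpolate at f ≈ 0.524 with slerp weights a = sin((1−f)δ)/sin δ ≈ 0.992, b = sin(fδ)/sin δ ≈ 1.051.
p = a·p₁ + b·p₂ ≈ (-0.830, 0.475, 0.293); φ = arcsin(p_z) ≈ 17.04°, λ = atan2(p_y, p_x) ≈ 150.21°.

≈ lat 17°, lon 150°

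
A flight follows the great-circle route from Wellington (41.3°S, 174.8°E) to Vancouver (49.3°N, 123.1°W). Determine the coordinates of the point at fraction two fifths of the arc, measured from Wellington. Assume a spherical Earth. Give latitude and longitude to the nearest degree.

≈ 5°S, 161°W

The haversine formula gives a central angle δ ≈ 1.845 rad (105.7°) between the endpoints.
Interpolate at f = 2/5 with slerp weights a = sin((1−f)δ)/sin δ ≈ 0.929, b = sin(fδ)/sin δ ≈ 0.699.
p = a·p₁ + b·p₂ ≈ (-0.944, -0.319, -0.083); φ = arcsin(p_z) ≈ -4.78°, λ = atan2(p_y, p_x) ≈ -161.35°.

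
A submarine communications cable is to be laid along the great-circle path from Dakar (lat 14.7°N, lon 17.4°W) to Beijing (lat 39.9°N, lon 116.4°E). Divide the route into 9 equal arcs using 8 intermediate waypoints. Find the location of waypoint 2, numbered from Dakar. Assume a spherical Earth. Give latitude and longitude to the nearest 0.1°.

≈ lat 33.7°N, lon 0.2°W

The haversine formula gives a central angle δ ≈ 1.929 rad (110.5°) between the endpoints.
Interpolate at f = 2/9 with slerp weights a = sin((1−f)δ)/sin δ ≈ 1.065, b = sin(fδ)/sin δ ≈ 0.444.
p = a·p₁ + b·p₂ ≈ (0.832, -0.003, 0.555); φ = arcsin(p_z) ≈ 33.72°, λ = atan2(p_y, p_x) ≈ -0.21°.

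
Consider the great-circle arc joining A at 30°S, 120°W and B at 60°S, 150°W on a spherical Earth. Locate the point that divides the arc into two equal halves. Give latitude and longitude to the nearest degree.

From cos δ = sin φ₁ sin φ₂ + cos φ₁ cos φ₂ cos Δλ, the central angle is δ ≈ 0.630 rad (36.1°).
Interpolate at f = 1/2 with slerp weights a = sin((1−f)δ)/sin δ ≈ 0.526, b = sin(fδ)/sin δ ≈ 0.526.
p = a·p₁ + b·p₂ ≈ (-0.455, -0.526, -0.718); φ = arcsin(p_z) ≈ -45.92°, λ = atan2(p_y, p_x) ≈ -130.89°.

≈ 46°S, 131°W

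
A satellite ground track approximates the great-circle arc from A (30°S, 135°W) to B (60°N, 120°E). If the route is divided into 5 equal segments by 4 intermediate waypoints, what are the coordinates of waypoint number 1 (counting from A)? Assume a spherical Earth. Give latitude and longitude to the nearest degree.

The haversine formula gives a central angle δ ≈ 2.147 rad (123.0°) between the endpoints.
Interpolate at f = 1/5 with slerp weights a = sin((1−f)δ)/sin δ ≈ 1.180, b = sin(fδ)/sin δ ≈ 0.497.
p = a·p₁ + b·p₂ ≈ (-0.847, -0.507, -0.160); φ = arcsin(p_z) ≈ -9.20°, λ = atan2(p_y, p_x) ≈ -149.06°.

≈ (9°S, 149°W)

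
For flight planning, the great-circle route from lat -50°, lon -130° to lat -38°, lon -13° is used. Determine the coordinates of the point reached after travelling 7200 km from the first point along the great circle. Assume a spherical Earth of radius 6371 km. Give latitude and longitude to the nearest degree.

≈ lat -47°, lon -23°

From cos δ = sin φ₁ sin φ₂ + cos φ₁ cos φ₂ cos Δλ, the central angle is δ ≈ 1.327 rad (76.0°). The total great-circle distance is δ·R ≈ 1.327 × 6371 ≈ 8452 km, so the target fraction is f = 7200/8452 ≈ 0.852.
Interpolate at f ≈ 0.852 with slerp weights a = sin((1−f)δ)/sin δ ≈ 0.201, b = sin(fδ)/sin δ ≈ 0.932.
p = a·p₁ + b·p₂ ≈ (0.633, -0.264, -0.728); φ = arcsin(p_z) ≈ -46.72°, λ = atan2(p_y, p_x) ≈ -22.68°.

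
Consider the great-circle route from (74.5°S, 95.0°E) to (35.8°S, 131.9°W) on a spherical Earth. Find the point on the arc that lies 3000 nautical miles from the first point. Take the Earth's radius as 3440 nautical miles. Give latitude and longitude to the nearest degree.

≈ (51°S, 137°W)

From cos δ = sin φ₁ sin φ₂ + cos φ₁ cos φ₂ cos Δλ, the central angle is δ ≈ 1.142 rad (65.4°). The total great-circle distance is δ·R ≈ 1.142 × 3440 ≈ 3929 nmi, so the target fraction is f = 3000/3929 ≈ 0.764.
Interpolate at f ≈ 0.764 with slerp weights a = sin((1−f)δ)/sin δ ≈ 0.293, b = sin(fδ)/sin δ ≈ 0.842.
p = a·p₁ + b·p₂ ≈ (-0.463, -0.430, -0.775); φ = arcsin(p_z) ≈ -50.82°, λ = atan2(p_y, p_x) ≈ -137.10°.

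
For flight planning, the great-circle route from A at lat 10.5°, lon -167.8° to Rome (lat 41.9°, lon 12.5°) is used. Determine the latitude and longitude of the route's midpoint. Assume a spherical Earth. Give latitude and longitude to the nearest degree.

Write both endpoints as unit vectors p₁, p₂ with components (cos φ cos λ, cos φ sin λ, sin φ).
The central angle between the endpoints is δ = arccos(p₁·p₂) ≈ 2.227 rad (127.6°).
Interpolate at f = 1/2 with slerp weights a = sin((1−f)δ)/sin δ ≈ 1.132, b = sin(fδ)/sin δ ≈ 1.132.
p = a·p₁ + b·p₂ ≈ (-0.265, -0.053, 0.963); φ = arcsin(p_z) ≈ 74.30°, λ = atan2(p_y, p_x) ≈ -168.73°.

≈ lat 74°, lon -169°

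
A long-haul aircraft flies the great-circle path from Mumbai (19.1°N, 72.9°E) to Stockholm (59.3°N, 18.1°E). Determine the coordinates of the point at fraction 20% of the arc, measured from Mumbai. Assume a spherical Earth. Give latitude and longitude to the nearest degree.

Convert each endpoint to a unit vector on the sphere (x = cos φ cos λ, y = cos φ sin λ, z = sin φ).
The central angle between the endpoints is δ = arccos(p₁·p₂) ≈ 0.977 rad (56.0°).
Interpolate at f = 0.20 with slerp weights a = sin((1−f)δ)/sin δ ≈ 0.850, b = sin(fδ)/sin δ ≈ 0.234.
p = a·p₁ + b·p₂ ≈ (0.350, 0.805, 0.480); φ = arcsin(p_z) ≈ 28.66°, λ = atan2(p_y, p_x) ≈ 66.51°.

≈ 29°N, 67°E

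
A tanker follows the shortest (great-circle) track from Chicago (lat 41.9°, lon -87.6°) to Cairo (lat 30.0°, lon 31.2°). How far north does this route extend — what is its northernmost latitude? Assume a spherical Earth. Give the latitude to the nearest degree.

The great circle lies in the plane with unit normal n̂ = (p₁ × p₂)/|p₁ × p₂|.
Here n̂_z ≈ +0.565; the vertex latitude is φ_max = arccos|n̂_z| ≈ 55.6°.

≈ 56°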